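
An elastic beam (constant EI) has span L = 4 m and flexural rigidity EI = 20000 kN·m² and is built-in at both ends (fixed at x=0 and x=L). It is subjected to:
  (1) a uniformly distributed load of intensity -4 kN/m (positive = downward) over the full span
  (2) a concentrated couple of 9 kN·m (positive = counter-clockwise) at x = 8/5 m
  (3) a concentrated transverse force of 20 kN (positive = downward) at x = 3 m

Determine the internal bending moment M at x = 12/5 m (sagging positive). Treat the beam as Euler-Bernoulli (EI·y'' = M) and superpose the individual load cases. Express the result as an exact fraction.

Load 1 — uniform load w=-4 kN/m over full span:
  M_1 = wLx/2 - wL²/12 - wx²/2 = (-4)·4·(12/5)/2 - (-4)·4²/12 - (-4)·(12/5)²/2 = -176/75 kN·m
Load 2 — applied couple M₀=9 kN·m at a=8/5 m (b=L-a=12/5):
  M_2 = R_Ax - M_A - M₀  [x>a] with R_A=81/25, M_A=27/25 = (81/25)·(12/5) - (27/25) - 9 = -288/125 kN·m
Load 3 — point force P=20 kN at a=3 m (b=L-a=1):
  M_3 = Pb²(3a+b)x/L³ - Pab²/L²  [x≤a] = 20·1²·(3·3+1)·(12/5)/4³ - 20·3·1²/4² = 15/4 kN·m
Superposition: M = Σ M_i = -1351/1500 kN·m ≈ -0.900667 kN·m

M(12/5) = -1351/1500 kN·m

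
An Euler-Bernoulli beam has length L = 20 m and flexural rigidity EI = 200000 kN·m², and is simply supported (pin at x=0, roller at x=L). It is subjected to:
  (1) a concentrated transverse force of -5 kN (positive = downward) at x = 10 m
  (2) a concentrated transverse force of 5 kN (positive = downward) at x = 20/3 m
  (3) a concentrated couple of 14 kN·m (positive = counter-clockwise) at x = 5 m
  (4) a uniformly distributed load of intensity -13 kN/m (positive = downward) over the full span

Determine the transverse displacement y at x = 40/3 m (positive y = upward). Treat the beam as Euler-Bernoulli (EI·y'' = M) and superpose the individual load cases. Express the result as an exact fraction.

Load 1 — point force P=-5 kN at a=10 m (b=L-a=10):
  y_1 = -Pa(L-x)(2Lx-a²-x²)/(6LEI)  [x>a] = -(-5)·10·(20-(40/3))·(2·20·(40/3)-10²-(40/3)²)/(6·20·200000) = 23/6480 m
Load 2 — point force P=5 kN at a=20/3 m (b=L-a=40/3):
  y_2 = -Pa(L-x)(2Lx-a²-x²)/(6LEI)  [x>a] = -5·(20/3)·(20-(40/3))·(2·20·(40/3)-(20/3)²-(40/3)²)/(6·20·200000) = -7/2430 m
Load 3 — applied couple M₀=14 kN·m at a=5 m (b=L-a=15):
  y_3 = (M₀x³/(6L)-M₀(x-a)²/2+C₁x)/EI  [x>a] with C₁=M₀(3b²-L²)/(6L)=385/12 = (14·(40/3)³/(6·20)-14·((40/3)-5)²/2+(385/12)·(40/3))/200000 = 707/648000 m
Load 4 — uniform load w=-13 kN/m over full span:
  y_4 = -wx(L³-2Lx²+x³)/(24EI) = -(-13)·(40/3)·(20³-2·20·(40/3)²+(40/3)³)/(24·200000) = 143/1215 m
Superposition: y = Σ y_i = 77407/648000 m ≈ 0.119455 m

y(40/3) = 77407/648000 m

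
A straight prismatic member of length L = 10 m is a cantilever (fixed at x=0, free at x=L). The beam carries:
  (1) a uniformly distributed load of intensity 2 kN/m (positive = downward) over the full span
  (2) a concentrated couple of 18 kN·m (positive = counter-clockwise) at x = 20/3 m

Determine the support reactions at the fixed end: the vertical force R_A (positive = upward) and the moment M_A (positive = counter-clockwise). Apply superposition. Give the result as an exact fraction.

Load 1 — uniform load w=2 kN/m over full span:
  R_A = wL = 2·10 = 20 kN
  M_A = wL²/2 = 2·10²/2 = 100 kN·m
Load 2 — applied couple M₀=18 kN·m at a=20/3 m (b=L-a=10/3):
  R_A = 0 kN
  M_A = -M₀ = -18 kN·m
Superposition: R_A = 20 kN, M_A = 82 kN·m

R_A = 20 kN, M_A = 82 kN·m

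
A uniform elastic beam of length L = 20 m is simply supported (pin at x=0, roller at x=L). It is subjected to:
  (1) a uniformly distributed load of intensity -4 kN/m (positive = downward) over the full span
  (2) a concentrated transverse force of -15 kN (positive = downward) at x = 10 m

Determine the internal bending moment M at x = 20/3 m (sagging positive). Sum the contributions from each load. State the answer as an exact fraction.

Load 1 — uniform load w=-4 kN/m over full span:
  M_1 = wx(L-x)/2 = (-4)·(20/3)·(20-(20/3))/2 = -1600/9 kN·m
Load 2 — point force P=-15 kN at a=10 m (b=L-a=10):
  M_2 = Pbx/L  [x≤a] = (-15)·10·(20/3)/20 = -50 kN·m
Superposition: M = Σ M_i = -2050/9 kN·m ≈ -227.777778 kN·m

M(20/3) = -2050/9 kN·m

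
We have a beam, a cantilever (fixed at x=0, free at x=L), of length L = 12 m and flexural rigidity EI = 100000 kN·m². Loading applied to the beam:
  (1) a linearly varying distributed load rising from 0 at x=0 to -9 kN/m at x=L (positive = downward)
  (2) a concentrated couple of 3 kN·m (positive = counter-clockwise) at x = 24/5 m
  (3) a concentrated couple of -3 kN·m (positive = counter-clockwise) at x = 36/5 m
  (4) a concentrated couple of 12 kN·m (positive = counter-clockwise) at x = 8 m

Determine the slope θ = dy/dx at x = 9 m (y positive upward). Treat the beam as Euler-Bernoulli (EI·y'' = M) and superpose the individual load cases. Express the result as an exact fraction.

θ(9) = 319173/16000000 rad

Load 1 — triangular load w₀=-9 kN/m (0→w₀ over full span):
  θ_1 = (w₀Lx²/4-w₀L²x/3-w₀x⁴/(24L))/EI = ((-9)·12·9²/4-(-9)·12²·9/3-(-9)·9⁴/(24·12))/100000 = 60993/3200000 rad
Load 2 — applied couple M₀=3 kN·m at a=24/5 m (b=L-a=36/5):
  θ_2 = M₀a/EI  [x>a] = 3·(24/5)/100000 = 9/62500 rad
Load 3 — applied couple M₀=-3 kN·m at a=36/5 m (b=L-a=24/5):
  θ_3 = M₀a/EI  [x>a] = (-3)·(36/5)/100000 = -27/125000 rad
Load 4 — applied couple M₀=12 kN·m at a=8 m (b=L-a=4):
  θ_4 = M₀a/EI  [x>a] = 12·8/100000 = 3/3125 rad
Superposition: θ = Σ θ_i = 319173/16000000 rad ≈ 0.019948 rad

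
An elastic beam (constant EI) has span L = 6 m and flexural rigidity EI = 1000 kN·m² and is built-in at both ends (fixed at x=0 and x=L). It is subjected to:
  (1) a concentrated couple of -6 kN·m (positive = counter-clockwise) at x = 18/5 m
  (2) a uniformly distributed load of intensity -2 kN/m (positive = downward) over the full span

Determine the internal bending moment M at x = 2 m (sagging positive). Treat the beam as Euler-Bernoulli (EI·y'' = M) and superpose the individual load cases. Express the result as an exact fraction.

Load 1 — applied couple M₀=-6 kN·m at a=18/5 m (b=L-a=12/5):
  M_1 = R_Ax - M_A  [x≤a] with R_A=-36/25, M_A=-48/25 = (-36/25)·2 - (-48/25) = -24/25 kN·m
Load 2 — uniform load w=-2 kN/m over full span:
  M_2 = wLx/2 - wL²/12 - wx²/2 = (-2)·6·2/2 - (-2)·6²/12 - (-2)·2²/2 = -2 kN·m
Superposition: M = Σ M_i = -74/25 kN·m ≈ -2.960000 kN·m

M(2) = -74/25 kN·m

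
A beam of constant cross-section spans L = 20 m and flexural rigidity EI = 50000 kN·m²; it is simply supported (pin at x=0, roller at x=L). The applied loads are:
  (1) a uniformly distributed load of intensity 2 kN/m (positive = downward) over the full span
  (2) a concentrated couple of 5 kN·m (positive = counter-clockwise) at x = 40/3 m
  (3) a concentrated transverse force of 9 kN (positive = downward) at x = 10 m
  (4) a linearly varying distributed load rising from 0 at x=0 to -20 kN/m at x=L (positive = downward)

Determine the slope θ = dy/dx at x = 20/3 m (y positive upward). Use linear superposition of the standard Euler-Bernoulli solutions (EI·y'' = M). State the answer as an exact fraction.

θ(20/3) = 12251/486000 rad

Load 1 — uniform load w=2 kN/m over full span:
  θ_1 = -w(L³-6Lx²+4x³)/(24EI) = -2·(20³-6·20·(20/3)²+4·(20/3)³)/(24·50000) = -13/2025 rad
Load 2 — applied couple M₀=5 kN·m at a=40/3 m (b=L-a=20/3):
  θ_2 = (M₀x²/(2L)+C₁)/EI  [x≤a] with C₁=M₀(3b²-L²)/(6L)=-100/9 = (5·(20/3)²/(2·20)+(-100/9))/50000 = -1/9000 rad
Load 3 — point force P=9 kN at a=10 m (b=L-a=10):
  θ_3 = -Pb(L²-b²-3x²)/(6LEI)  [x≤a] = -9·10·(20²-10²-3·(20/3)²)/(6·20·50000) = -1/400 rad
Load 4 — triangular load w₀=-20 kN/m (0→w₀ over full span):
  θ_4 = -w₀(7L⁴-30L²x²+15x⁴)/(360LEI) = -(-20)·(7·20⁴-30·20²·(20/3)²+15·(20/3)⁴)/(360·20·50000) = 208/6075 rad
Superposition: θ = Σ θ_i = 12251/486000 rad ≈ 0.025208 rad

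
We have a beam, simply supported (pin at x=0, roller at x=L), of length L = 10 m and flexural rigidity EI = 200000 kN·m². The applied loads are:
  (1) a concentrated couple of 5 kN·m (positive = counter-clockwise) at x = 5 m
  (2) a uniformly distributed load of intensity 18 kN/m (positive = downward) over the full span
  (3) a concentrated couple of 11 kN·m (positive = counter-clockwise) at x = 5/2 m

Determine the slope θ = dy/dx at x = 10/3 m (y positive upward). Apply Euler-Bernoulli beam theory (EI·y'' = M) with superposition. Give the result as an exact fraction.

Load 1 — applied couple M₀=5 kN·m at a=5 m (b=L-a=5):
  θ_1 = (M₀x²/(2L)+C₁)/EI  [x≤a] with C₁=M₀(3b²-L²)/(6L)=-25/12 = (5·(10/3)²/(2·10)+(-25/12))/200000 = 1/288000 rad
Load 2 — uniform load w=18 kN/m over full span:
  θ_2 = -w(L³-6Lx²+4x³)/(24EI) = -18·(10³-6·10·(10/3)²+4·(10/3)³)/(24·200000) = -13/7200 rad
Load 3 — applied couple M₀=11 kN·m at a=5/2 m (b=L-a=15/2):
  θ_3 = (M₀x²/(2L)-M₀(x-a)+C₁)/EI  [x>a] with C₁=M₀(3b²-L²)/(6L)=605/48 = (11·(10/3)²/(2·10)-11·((10/3)-(5/2))+(605/48))/200000 = 11/230400 rad
Superposition: θ = Σ θ_i = -2021/1152000 rad ≈ -0.001754 rad

θ(10/3) = -2021/1152000 rad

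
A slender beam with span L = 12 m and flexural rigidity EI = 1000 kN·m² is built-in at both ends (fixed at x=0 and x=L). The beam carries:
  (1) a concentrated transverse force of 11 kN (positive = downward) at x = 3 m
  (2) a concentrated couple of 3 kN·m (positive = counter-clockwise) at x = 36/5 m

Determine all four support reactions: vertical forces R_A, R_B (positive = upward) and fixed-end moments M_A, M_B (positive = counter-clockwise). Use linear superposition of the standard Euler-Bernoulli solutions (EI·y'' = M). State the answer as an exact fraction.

R_A = 7713/800 kN, M_A = 7809/400 kN·m, R_B = 1087/800 kN, M_B = -2331/400 kN·m

Load 1 — point force P=11 kN at a=3 m (b=L-a=9):
  R_A = Pb²(3a+b)/L³ = 11·9²·(3·3+9)/12³ = 297/32 kN
  M_A = Pab²/L² = 11·3·9²/12² = 297/16 kN·m
  R_B = Pa²(a+3b)/L³ = 11·3²·(3+3·9)/12³ = 55/32 kN
  M_B = -Pa²b/L² = -11·3²·9/12² = -99/16 kN·m
Load 2 — applied couple M₀=3 kN·m at a=36/5 m (b=L-a=24/5):
  R_A = 6M₀ab/L³ = 6·3·(36/5)·(24/5)/12³ = 9/25 kN
  M_A = M₀b(2a-b)/L² = 3·(24/5)·(2·(36/5)-(24/5))/12² = 24/25 kN·m
  R_B = -6M₀ab/L³ = -6·3·(36/5)·(24/5)/12³ = -9/25 kN
  M_B = M₀a(2b-a)/L² = 3·(36/5)·(2·(24/5)-(36/5))/12² = 9/25 kN·m
Superposition: R_A = 7713/800 kN, M_A = 7809/400 kN·m, R_B = 1087/800 kN, M_B = -2331/400 kN·m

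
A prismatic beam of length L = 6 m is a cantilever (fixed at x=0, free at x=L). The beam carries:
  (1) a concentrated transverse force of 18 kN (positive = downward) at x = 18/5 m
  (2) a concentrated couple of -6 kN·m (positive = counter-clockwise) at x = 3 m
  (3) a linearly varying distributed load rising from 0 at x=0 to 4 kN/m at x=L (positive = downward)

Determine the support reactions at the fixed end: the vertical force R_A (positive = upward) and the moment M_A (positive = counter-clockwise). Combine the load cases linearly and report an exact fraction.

R_A = 30 kN, M_A = 594/5 kN·m

Load 1 — point force P=18 kN at a=18/5 m (b=L-a=12/5):
  R_A = P = 18 kN
  M_A = Pa = 18·(18/5) = 324/5 kN·m
Load 2 — applied couple M₀=-6 kN·m at a=3 m (b=L-a=3):
  R_A = 0 kN
  M_A = -M₀ = -(-6) = 6 kN·m
Load 3 — triangular load w₀=4 kN/m (0→w₀ over full span):
  R_A = w₀L/2 = 4·6/2 = 12 kN
  M_A = w₀L²/3 = 4·6²/3 = 48 kN·m
Superposition: R_A = 30 kN, M_A = 594/5 kN·m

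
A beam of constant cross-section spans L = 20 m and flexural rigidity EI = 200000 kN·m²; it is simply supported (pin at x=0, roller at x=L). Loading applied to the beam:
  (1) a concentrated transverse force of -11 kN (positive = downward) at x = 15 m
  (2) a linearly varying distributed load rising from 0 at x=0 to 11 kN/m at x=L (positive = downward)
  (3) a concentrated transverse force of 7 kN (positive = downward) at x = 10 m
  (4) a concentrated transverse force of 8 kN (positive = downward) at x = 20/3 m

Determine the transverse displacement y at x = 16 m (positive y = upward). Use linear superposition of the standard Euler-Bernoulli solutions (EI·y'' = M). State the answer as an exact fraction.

y(16) = -30555067/810000000 m

Load 1 — point force P=-11 kN at a=15 m (b=L-a=5):
  y_1 = -Pa(L-x)(2Lx-a²-x²)/(6LEI)  [x>a] = -(-11)·15·(20-16)·(2·20·16-15²-16²)/(6·20·200000) = 1749/400000 m
Load 2 — triangular load w₀=11 kN/m (0→w₀ over full span):
  y_2 = -w₀x(7L⁴-10L²x²+3x⁴)/(360LEI) = -11·16·(7·20⁴-10·20²·16²+3·16⁴)/(360·20·200000) = -2794/78125 m
Load 3 — point force P=7 kN at a=10 m (b=L-a=10):
  y_3 = -Pa(L-x)(2Lx-a²-x²)/(6LEI)  [x>a] = -7·10·(20-16)·(2·20·16-10²-16²)/(6·20·200000) = -497/150000 m
Load 4 — point force P=8 kN at a=20/3 m (b=L-a=40/3):
  y_4 = -Pa(L-x)(2Lx-a²-x²)/(6LEI)  [x>a] = -8·(20/3)·(20-16)·(2·20·16-(20/3)²-16²)/(6·20·200000) = -764/253125 m
Superposition: y = Σ y_i = -30555067/810000000 m ≈ -0.037722 m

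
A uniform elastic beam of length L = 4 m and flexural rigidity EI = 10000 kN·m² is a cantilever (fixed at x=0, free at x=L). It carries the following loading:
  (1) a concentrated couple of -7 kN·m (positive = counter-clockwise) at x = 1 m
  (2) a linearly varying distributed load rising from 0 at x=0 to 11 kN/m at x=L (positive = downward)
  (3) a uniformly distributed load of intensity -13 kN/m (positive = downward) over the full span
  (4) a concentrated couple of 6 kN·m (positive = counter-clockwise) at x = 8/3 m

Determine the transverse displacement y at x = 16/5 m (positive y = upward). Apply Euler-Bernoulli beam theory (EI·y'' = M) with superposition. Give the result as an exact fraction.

Load 1 — applied couple M₀=-7 kN·m at a=1 m (b=L-a=3):
  y_1 = M₀a(2x-a)/(2EI)  [x>a] = (-7)·1·(2·(16/5)-1)/(2·10000) = -189/100000 m
Load 2 — triangular load w₀=11 kN/m (0→w₀ over full span):
  y_2 = (w₀Lx³/12-w₀L²x²/6-w₀x⁵/(120L))/EI = (11·4·(16/5)³/12-11·4²·(16/5)²/6-11·(16/5)⁵/(120·4))/10000 = -550528/29296875 m
Load 3 — uniform load w=-13 kN/m over full span:
  y_3 = -wx²(x²-4Lx+6L²)/(24EI) = -(-13)·(16/5)²·((16/5)²-4·4·(16/5)+6·4²)/(24·10000) = 35776/1171875 m
Load 4 — applied couple M₀=6 kN·m at a=8/3 m (b=L-a=4/3):
  y_4 = M₀a(2x-a)/(2EI)  [x>a] = 6·(8/3)·(2·(16/5)-(8/3))/(2·10000) = 28/9375 m
Superposition: y = Σ y_i = 12032029/937500000 m ≈ 0.012834 m

y(16/5) = 12032029/937500000 m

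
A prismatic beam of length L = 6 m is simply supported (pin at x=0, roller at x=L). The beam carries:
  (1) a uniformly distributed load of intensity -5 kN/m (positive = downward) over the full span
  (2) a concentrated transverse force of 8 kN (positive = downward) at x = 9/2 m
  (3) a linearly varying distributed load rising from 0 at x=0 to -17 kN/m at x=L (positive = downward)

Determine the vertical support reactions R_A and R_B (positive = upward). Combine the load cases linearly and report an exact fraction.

Load 1 — uniform load w=-5 kN/m over full span:
  R_A = wL/2 = (-5)·6/2 = -15 kN
  R_B = wL/2 = (-5)·6/2 = -15 kN
Load 2 — point force P=8 kN at a=9/2 m (b=L-a=3/2):
  R_A = Pb/L = 8·(3/2)/6 = 2 kN
  R_B = Pa/L = 8·(9/2)/6 = 6 kN
Load 3 — triangular load w₀=-17 kN/m (0→w₀ over full span):
  R_A = w₀L/6 = (-17)·6/6 = -17 kN
  R_B = w₀L/3 = (-17)·6/3 = -34 kN
Superposition: R_A = -30 kN, R_B = -43 kN

R_A = -30 kN, R_B = -43 kN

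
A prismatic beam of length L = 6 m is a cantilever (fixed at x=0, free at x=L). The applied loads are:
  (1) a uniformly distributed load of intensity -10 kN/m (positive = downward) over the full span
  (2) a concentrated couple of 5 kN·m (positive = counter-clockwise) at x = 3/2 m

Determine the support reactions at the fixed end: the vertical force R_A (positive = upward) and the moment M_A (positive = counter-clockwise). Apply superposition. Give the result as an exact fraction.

Load 1 — uniform load w=-10 kN/m over full span:
  R_A = wL = (-10)·6 = -60 kN
  M_A = wL²/2 = (-10)·6²/2 = -180 kN·m
Load 2 — applied couple M₀=5 kN·m at a=3/2 m (b=L-a=9/2):
  R_A = 0 kN
  M_A = -M₀ = -5 kN·m
Superposition: R_A = -60 kN, M_A = -185 kN·m

R_A = -60 kN, M_A = -185 kN·m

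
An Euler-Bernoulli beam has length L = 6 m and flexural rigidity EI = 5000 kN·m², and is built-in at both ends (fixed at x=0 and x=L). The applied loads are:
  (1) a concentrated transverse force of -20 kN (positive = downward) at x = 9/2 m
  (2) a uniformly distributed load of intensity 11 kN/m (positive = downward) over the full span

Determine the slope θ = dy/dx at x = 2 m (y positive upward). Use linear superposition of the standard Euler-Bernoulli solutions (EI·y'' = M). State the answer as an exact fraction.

θ(2) = -29/15000 rad

Load 1 — point force P=-20 kN at a=9/2 m (b=L-a=3/2):
  θ_1 = -Pb²x(2aL-(3a+b)x)/(2L³EI)  [x≤a] = -(-20)·(3/2)²·2·(2·(9/2)·6-(3·(9/2)+(3/2))·2)/(2·6³·5000) = 1/1000 rad
Load 2 — uniform load w=11 kN/m over full span:
  θ_2 = -wx(L-x)(L-2x)/(12EI) = -11·2·(6-2)·(6-2·2)/(12·5000) = -11/3750 rad
Superposition: θ = Σ θ_i = -29/15000 rad ≈ -0.001933 rad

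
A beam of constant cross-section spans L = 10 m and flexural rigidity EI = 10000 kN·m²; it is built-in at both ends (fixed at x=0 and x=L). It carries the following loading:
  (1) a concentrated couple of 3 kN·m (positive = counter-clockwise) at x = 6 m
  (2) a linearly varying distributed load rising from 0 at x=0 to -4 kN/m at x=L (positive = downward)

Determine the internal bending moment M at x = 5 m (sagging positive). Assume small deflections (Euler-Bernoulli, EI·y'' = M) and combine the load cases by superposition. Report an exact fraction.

M(5) = -107/15 kN·m

Load 1 — applied couple M₀=3 kN·m at a=6 m (b=L-a=4):
  M_1 = R_Ax - M_A  [x≤a] with R_A=54/125, M_A=24/25 = (54/125)·5 - (24/25) = 6/5 kN·m
Load 2 — triangular load w₀=-4 kN/m (0→w₀ over full span):
  M_2 = 3w₀Lx/20 - w₀L²/30 - w₀x³/(6L) = 3·(-4)·10·5/20 - (-4)·10²/30 - (-4)·5³/(6·10) = -25/3 kN·m
Superposition: M = Σ M_i = -107/15 kN·m ≈ -7.133333 kN·m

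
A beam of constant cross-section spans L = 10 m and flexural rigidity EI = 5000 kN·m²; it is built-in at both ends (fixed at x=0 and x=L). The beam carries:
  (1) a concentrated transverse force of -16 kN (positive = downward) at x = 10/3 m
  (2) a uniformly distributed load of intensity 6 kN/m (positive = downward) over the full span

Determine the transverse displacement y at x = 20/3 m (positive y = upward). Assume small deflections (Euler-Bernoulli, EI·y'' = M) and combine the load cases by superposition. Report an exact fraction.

Load 1 — point force P=-16 kN at a=10/3 m (b=L-a=20/3):
  y_1 = -Pa²(L-x)²(3bL-(3b+a)(L-x))/(6L³EI)  [x>a] = -(-16)·(10/3)²·(10-(20/3))²·(3·(20/3)·10-(3·(20/3)+(10/3))·(10-(20/3)))/(6·10³·5000) = 88/10935 m
Load 2 — uniform load w=6 kN/m over full span:
  y_2 = -wx²(L-x)²/(24EI) = -6·(20/3)²·(10-(20/3))²/(24·5000) = -2/81 m
Superposition: y = Σ y_i = -182/10935 m ≈ -0.016644 m

y(20/3) = -182/10935 m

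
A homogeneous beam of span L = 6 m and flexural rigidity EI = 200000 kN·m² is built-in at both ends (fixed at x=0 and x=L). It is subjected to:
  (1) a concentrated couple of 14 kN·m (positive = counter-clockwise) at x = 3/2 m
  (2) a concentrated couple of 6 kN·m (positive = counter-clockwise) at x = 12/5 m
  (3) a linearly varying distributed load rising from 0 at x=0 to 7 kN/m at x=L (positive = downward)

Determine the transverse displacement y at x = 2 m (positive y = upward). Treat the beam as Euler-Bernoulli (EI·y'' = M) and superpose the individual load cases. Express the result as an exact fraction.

y(2) = -277/45000000 m

Load 1 — applied couple M₀=14 kN·m at a=3/2 m (b=L-a=9/2):
  y_1 = (R_Ax³/6 - M_Ax²/2 - M₀(x-a)²/2)/EI  [x>a] with R_A=21/8, M_A=-21/8 = ((21/8)·2³/6 - (-21/8)·2²/2 - 14·(2-(3/2))²/2)/200000 = 7/200000 m
Load 2 — applied couple M₀=6 kN·m at a=12/5 m (b=L-a=18/5):
  y_2 = (R_Ax³/6 - M_Ax²/2)/EI  [x≤a] with R_A=36/25, M_A=18/25 = ((36/25)·2³/6 - (18/25)·2²/2)/200000 = 3/1250000 m
Load 3 — triangular load w₀=7 kN/m (0→w₀ over full span):
  y_3 = -w₀x²(L-x)²(x+2L)/(120LEI) = -7·2²·(6-2)²·(2+2·6)/(120·6·200000) = -49/1125000 m
Superposition: y = Σ y_i = -277/45000000 m ≈ -0.000006 m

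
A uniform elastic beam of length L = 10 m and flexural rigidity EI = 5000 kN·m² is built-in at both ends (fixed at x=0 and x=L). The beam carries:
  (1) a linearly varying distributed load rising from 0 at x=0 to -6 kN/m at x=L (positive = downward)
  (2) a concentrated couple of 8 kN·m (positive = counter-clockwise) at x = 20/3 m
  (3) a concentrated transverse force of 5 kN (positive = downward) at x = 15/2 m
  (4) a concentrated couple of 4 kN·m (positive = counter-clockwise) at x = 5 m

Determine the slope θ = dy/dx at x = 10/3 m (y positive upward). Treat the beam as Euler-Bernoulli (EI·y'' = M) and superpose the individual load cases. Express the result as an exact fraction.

Load 1 — triangular load w₀=-6 kN/m (0→w₀ over full span):
  θ_1 = -w₀(2x(L-x)(L-2x)(x+2L)+x²(L-x)²)/(120LEI) = -(-6)·(2·(10/3)·(10-(10/3))·(10-2·(10/3))·((10/3)+2·10)+(10/3)²·(10-(10/3))²)/(120·10·5000) = 8/2025 rad
Load 2 — applied couple M₀=8 kN·m at a=20/3 m (b=L-a=10/3):
  θ_2 = (R_Ax²/2 - M_Ax)/EI  [x≤a] with R_A=16/15, M_A=8/3 = ((16/15)·(10/3)²/2 - (8/3)·(10/3))/5000 = -2/3375 rad
Load 3 — point force P=5 kN at a=15/2 m (b=L-a=5/2):
  θ_3 = -Pb²x(2aL-(3a+b)x)/(2L³EI)  [x≤a] = -5·(5/2)²·(10/3)·(2·(15/2)·10-(3·(15/2)+(5/2))·(10/3))/(2·10³·5000) = -1/1440 rad
Load 4 — applied couple M₀=4 kN·m at a=5 m (b=L-a=5):
  θ_4 = (R_Ax²/2 - M_Ax)/EI  [x≤a] with R_A=3/5, M_A=1 = ((3/5)·(10/3)²/2 - 1·(10/3))/5000 = 0 rad
Superposition: θ = Σ θ_i = 863/324000 rad ≈ 0.002664 rad

θ(10/3) = 863/324000 rad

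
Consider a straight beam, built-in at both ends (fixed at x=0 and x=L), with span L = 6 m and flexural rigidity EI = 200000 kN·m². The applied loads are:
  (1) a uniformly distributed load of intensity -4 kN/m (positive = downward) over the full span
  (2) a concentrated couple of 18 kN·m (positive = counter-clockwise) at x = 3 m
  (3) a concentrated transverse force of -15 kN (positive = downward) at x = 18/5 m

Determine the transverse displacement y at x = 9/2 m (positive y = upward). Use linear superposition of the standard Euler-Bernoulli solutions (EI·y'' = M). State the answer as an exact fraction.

Load 1 — uniform load w=-4 kN/m over full span:
  y_1 = -wx²(L-x)²/(24EI) = -(-4)·(9/2)²·(6-(9/2))²/(24·200000) = 243/6400000 m
Load 2 — applied couple M₀=18 kN·m at a=3 m (b=L-a=3):
  y_2 = (R_Ax³/6 - M_Ax²/2 - M₀(x-a)²/2)/EI  [x>a] with R_A=9/2, M_A=9/2 = ((9/2)·(9/2)³/6 - (9/2)·(9/2)²/2 - 18·((9/2)-3)²/2)/200000 = 81/6400000 m
Load 3 — point force P=-15 kN at a=18/5 m (b=L-a=12/5):
  y_3 = -Pa²(L-x)²(3bL-(3b+a)(L-x))/(6L³EI)  [x>a] = -(-15)·(18/5)²·(6-(9/2))²·(3·(12/5)·6-(3·(12/5)+(18/5))·(6-(9/2)))/(6·6³·200000) = 729/16000000 m
Superposition: y = Σ y_i = 1539/16000000 m ≈ 0.000096 m

y(9/2) = 1539/16000000 m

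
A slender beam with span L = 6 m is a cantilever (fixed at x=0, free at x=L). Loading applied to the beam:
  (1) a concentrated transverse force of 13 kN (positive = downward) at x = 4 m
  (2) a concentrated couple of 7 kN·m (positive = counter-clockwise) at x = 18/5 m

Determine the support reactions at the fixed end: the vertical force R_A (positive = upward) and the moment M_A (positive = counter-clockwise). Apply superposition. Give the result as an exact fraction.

Load 1 — point force P=13 kN at a=4 m (b=L-a=2):
  R_A = P = 13 kN
  M_A = Pa = 13·4 = 52 kN·m
Load 2 — applied couple M₀=7 kN·m at a=18/5 m (b=L-a=12/5):
  R_A = 0 kN
  M_A = -M₀ = -7 kN·m
Superposition: R_A = 13 kN, M_A = 45 kN·m

R_A = 13 kN, M_A = 45 kN·m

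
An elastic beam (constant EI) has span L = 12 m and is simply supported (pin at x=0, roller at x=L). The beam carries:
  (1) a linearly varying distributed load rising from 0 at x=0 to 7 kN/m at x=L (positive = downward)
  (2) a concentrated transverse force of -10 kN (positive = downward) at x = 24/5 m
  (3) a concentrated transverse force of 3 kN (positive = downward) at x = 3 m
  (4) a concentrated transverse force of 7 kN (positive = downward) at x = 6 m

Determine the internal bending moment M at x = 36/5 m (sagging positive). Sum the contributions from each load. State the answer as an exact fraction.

Load 1 — triangular load w₀=7 kN/m (0→w₀ over full span):
  M_1 = w₀Lx/6 - w₀x³/(6L) = 7·12·(36/5)/6 - 7·(36/5)³/(6·12) = 8064/125 kN·m
Load 2 — point force P=-10 kN at a=24/5 m (b=L-a=36/5):
  M_2 = Pa(L-x)/L  [x>a] = (-10)·(24/5)·(12-(36/5))/12 = -96/5 kN·m
Load 3 — point force P=3 kN at a=3 m (b=L-a=9):
  M_3 = Pa(L-x)/L  [x>a] = 3·3·(12-(36/5))/12 = 18/5 kN·m
Load 4 — point force P=7 kN at a=6 m (b=L-a=6):
  M_4 = Pa(L-x)/L  [x>a] = 7·6·(12-(36/5))/12 = 84/5 kN·m
Superposition: M = Σ M_i = 8214/125 kN·m ≈ 65.712000 kN·m

M(36/5) = 8214/125 kN·m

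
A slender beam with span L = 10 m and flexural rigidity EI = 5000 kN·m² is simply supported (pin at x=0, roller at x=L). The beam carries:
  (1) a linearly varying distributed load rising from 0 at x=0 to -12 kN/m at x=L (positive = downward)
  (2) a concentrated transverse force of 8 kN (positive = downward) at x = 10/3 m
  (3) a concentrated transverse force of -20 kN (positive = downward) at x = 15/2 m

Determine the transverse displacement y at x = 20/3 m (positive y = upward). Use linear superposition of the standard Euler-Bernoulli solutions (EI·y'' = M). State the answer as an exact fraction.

y(20/3) = 3337/19440 m

Load 1 — triangular load w₀=-12 kN/m (0→w₀ over full span):
  y_1 = -w₀x(7L⁴-10L²x²+3x⁴)/(360LEI) = -(-12)·(20/3)·(7·10⁴-10·10²·(20/3)²+3·(20/3)⁴)/(360·10·5000) = 34/243 m
Load 2 — point force P=8 kN at a=10/3 m (b=L-a=20/3):
  y_2 = -Pa(L-x)(2Lx-a²-x²)/(6LEI)  [x>a] = -8·(10/3)·(10-(20/3))·(2·10·(20/3)-(10/3)²-(20/3)²)/(6·10·5000) = -28/1215 m
Load 3 — point force P=-20 kN at a=15/2 m (b=L-a=5/2):
  y_3 = -Pbx(L²-b²-x²)/(6LEI)  [x≤a] = -(-20)·(5/2)·(20/3)·(10²-(5/2)²-(20/3)²)/(6·10·5000) = 71/1296 m
Superposition: y = Σ y_i = 3337/19440 m ≈ 0.171656 m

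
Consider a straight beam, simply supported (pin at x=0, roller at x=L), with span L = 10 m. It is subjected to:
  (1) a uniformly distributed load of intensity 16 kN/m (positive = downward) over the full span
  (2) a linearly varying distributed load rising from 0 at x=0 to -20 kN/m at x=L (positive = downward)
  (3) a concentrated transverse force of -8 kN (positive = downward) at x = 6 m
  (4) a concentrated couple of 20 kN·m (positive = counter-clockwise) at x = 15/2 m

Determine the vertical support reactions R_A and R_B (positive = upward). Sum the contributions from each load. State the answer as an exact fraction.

R_A = 682/15 kN, R_B = 98/15 kN

Load 1 — uniform load w=16 kN/m over full span:
  R_A = wL/2 = 16·10/2 = 80 kN
  R_B = wL/2 = 16·10/2 = 80 kN
Load 2 — triangular load w₀=-20 kN/m (0→w₀ over full span):
  R_A = w₀L/6 = (-20)·10/6 = -100/3 kN
  R_B = w₀L/3 = (-20)·10/3 = -200/3 kN
Load 3 — point force P=-8 kN at a=6 m (b=L-a=4):
  R_A = Pb/L = (-8)·4/10 = -16/5 kN
  R_B = Pa/L = (-8)·6/10 = -24/5 kN
Load 4 — applied couple M₀=20 kN·m at a=15/2 m (b=L-a=5/2):
  R_A = M₀/L = 20/10 = 2 kN
  R_B = -M₀/L = -20/10 = -2 kN
Superposition: R_A = 682/15 kN, R_B = 98/15 kN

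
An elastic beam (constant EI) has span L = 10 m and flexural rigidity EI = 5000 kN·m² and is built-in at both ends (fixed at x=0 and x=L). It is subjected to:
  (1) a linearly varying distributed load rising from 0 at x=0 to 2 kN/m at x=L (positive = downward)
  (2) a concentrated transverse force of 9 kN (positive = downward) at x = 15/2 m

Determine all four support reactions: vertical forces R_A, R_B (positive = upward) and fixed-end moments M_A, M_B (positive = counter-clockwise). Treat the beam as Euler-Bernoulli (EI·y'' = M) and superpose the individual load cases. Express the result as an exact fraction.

R_A = 141/32 kN, M_A = 1045/96 kN·m, R_B = 467/32 kN, M_B = -725/32 kN·m

Load 1 — triangular load w₀=2 kN/m (0→w₀ over full span):
  R_A = 3w₀L/20 = 3·2·10/20 = 3 kN
  M_A = w₀L²/30 = 2·10²/30 = 20/3 kN·m
  R_B = 7w₀L/20 = 7·2·10/20 = 7 kN
  M_B = -w₀L²/20 = -2·10²/20 = -10 kN·m
Load 2 — point force P=9 kN at a=15/2 m (b=L-a=5/2):
  R_A = Pb²(3a+b)/L³ = 9·(5/2)²·(3·(15/2)+(5/2))/10³ = 45/32 kN
  M_A = Pab²/L² = 9·(15/2)·(5/2)²/10² = 135/32 kN·m
  R_B = Pa²(a+3b)/L³ = 9·(15/2)²·((15/2)+3·(5/2))/10³ = 243/32 kN
  M_B = -Pa²b/L² = -9·(15/2)²·(5/2)/10² = -405/32 kN·m
Superposition: R_A = 141/32 kN, M_A = 1045/96 kN·m, R_B = 467/32 kN, M_B = -725/32 kN·m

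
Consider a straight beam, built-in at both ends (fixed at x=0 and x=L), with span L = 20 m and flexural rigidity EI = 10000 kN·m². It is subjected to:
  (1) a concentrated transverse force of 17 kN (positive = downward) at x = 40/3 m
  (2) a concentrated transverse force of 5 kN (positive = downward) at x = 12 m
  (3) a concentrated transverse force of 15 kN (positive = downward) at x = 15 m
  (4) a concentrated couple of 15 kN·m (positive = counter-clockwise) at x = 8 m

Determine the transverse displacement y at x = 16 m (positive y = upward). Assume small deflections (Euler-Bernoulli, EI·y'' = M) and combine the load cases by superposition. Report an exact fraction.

Load 1 — point force P=17 kN at a=40/3 m (b=L-a=20/3):
  y_1 = -Pa²(L-x)²(3bL-(3b+a)(L-x))/(6L³EI)  [x>a] = -17·(40/3)²·(20-16)²·(3·(20/3)·20-(3·(20/3)+(40/3))·(20-16))/(6·20³·10000) = -272/10125 m
Load 2 — point force P=5 kN at a=12 m (b=L-a=8):
  y_2 = -Pa²(L-x)²(3bL-(3b+a)(L-x))/(6L³EI)  [x>a] = -5·12²·(20-16)²·(3·8·20-(3·8+12)·(20-16))/(6·20³·10000) = -126/15625 m
Load 3 — point force P=15 kN at a=15 m (b=L-a=5):
  y_3 = -Pa²(L-x)²(3bL-(3b+a)(L-x))/(6L³EI)  [x>a] = -15·15²·(20-16)²·(3·5·20-(3·5+15)·(20-16))/(6·20³·10000) = -81/4000 m
Load 4 — applied couple M₀=15 kN·m at a=8 m (b=L-a=12):
  y_4 = (R_Ax³/6 - M_Ax²/2 - M₀(x-a)²/2)/EI  [x>a] with R_A=27/25, M_A=9/5 = ((27/25)·16³/6 - (9/5)·16²/2 - 15·(16-8)²/2)/10000 = 42/15625 m
Superposition: y = Σ y_i = -2125853/40500000 m ≈ -0.052490 m

y(16) = -2125853/40500000 m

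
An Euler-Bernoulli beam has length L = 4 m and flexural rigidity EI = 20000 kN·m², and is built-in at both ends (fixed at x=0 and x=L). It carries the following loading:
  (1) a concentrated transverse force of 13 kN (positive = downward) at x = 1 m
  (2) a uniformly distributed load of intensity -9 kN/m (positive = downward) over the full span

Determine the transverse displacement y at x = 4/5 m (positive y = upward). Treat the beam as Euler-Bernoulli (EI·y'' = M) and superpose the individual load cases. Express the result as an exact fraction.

y(4/5) = 1317/25000000 m

Load 1 — point force P=13 kN at a=1 m (b=L-a=3):
  y_1 = -Pb²x²(3aL-(3a+b)x)/(6L³EI)  [x≤a] = -13·3²·(4/5)²·(3·1·4-(3·1+3)·(4/5))/(6·4³·20000) = -351/5000000 m
Load 2 — uniform load w=-9 kN/m over full span:
  y_2 = -wx²(L-x)²/(24EI) = -(-9)·(4/5)²·(4-(4/5))²/(24·20000) = 48/390625 m
Superposition: y = Σ y_i = 1317/25000000 m ≈ 0.000053 m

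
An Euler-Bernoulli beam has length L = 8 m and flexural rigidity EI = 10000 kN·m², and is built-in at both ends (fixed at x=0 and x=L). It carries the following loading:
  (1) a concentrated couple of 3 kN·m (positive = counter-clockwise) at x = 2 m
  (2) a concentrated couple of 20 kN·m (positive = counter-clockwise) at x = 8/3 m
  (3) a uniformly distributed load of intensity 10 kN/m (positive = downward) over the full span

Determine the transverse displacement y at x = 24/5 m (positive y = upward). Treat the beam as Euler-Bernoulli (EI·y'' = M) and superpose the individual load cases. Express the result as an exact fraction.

Load 1 — applied couple M₀=3 kN·m at a=2 m (b=L-a=6):
  y_1 = (R_Ax³/6 - M_Ax²/2 - M₀(x-a)²/2)/EI  [x>a] with R_A=27/64, M_A=-9/16 = ((27/64)·(24/5)³/6 - (-9/16)·(24/5)²/2 - 3·((24/5)-2)²/2)/10000 = 39/156250 m
Load 2 — applied couple M₀=20 kN·m at a=8/3 m (b=L-a=16/3):
  y_2 = (R_Ax³/6 - M_Ax²/2 - M₀(x-a)²/2)/EI  [x>a] with R_A=10/3, M_A=0 = ((10/3)·(24/5)³/6 - 0·(24/5)²/2 - 20·((24/5)-(8/3))²/2)/10000 = 224/140625 m
Load 3 — uniform load w=10 kN/m over full span:
  y_3 = -wx²(L-x)²/(24EI) = -10·(24/5)²·(8-(24/5))²/(24·10000) = -768/78125 m
Superposition: y = Σ y_i = -11233/1406250 m ≈ -0.007988 m

y(24/5) = -11233/1406250 m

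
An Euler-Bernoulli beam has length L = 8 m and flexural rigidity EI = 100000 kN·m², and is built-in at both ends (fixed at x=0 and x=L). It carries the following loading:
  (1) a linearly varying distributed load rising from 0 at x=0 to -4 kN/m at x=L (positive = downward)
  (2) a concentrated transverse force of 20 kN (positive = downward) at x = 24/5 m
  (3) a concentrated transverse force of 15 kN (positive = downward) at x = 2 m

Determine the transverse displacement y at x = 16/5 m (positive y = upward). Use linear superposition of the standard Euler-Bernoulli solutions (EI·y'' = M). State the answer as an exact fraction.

y(16/5) = -502981/1171875000 m

Load 1 — triangular load w₀=-4 kN/m (0→w₀ over full span):
  y_1 = -w₀x²(L-x)²(x+2L)/(120LEI) = -(-4)·(16/5)²·(8-(16/5))²·((16/5)+2·8)/(120·8·100000) = 9216/48828125 m
Load 2 — point force P=20 kN at a=24/5 m (b=L-a=16/5):
  y_2 = -Pb²x²(3aL-(3a+b)x)/(6L³EI)  [x≤a] = -20·(16/5)²·(16/5)²·(3·(24/5)·8-(3·(24/5)+(16/5))·(16/5))/(6·8³·100000) = -11776/29296875 m
Load 3 — point force P=15 kN at a=2 m (b=L-a=6):
  y_3 = -Pa²(L-x)²(3bL-(3b+a)(L-x))/(6L³EI)  [x>a] = -15·2²·(8-(16/5))²·(3·6·8-(3·6+2)·(8-(16/5)))/(6·8³·100000) = -27/125000 m
Superposition: y = Σ y_i = -502981/1171875000 m ≈ -0.000429 m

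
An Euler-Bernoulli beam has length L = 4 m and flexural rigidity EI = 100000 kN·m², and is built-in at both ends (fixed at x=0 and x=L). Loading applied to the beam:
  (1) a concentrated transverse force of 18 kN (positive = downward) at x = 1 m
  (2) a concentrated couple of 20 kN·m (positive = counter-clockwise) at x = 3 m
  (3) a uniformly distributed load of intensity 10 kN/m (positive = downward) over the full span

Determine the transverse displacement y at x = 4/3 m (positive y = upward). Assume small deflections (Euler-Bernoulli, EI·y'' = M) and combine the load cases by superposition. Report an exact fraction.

Load 1 — point force P=18 kN at a=1 m (b=L-a=3):
  y_1 = -Pa²(L-x)²(3bL-(3b+a)(L-x))/(6L³EI)  [x>a] = -18·1²·(4-(4/3))²·(3·3·4-(3·3+1)·(4-(4/3)))/(6·4³·100000) = -7/225000 m
Load 2 — applied couple M₀=20 kN·m at a=3 m (b=L-a=1):
  y_2 = (R_Ax³/6 - M_Ax²/2)/EI  [x≤a] with R_A=45/8, M_A=25/4 = ((45/8)·(4/3)³/6 - (25/4)·(4/3)²/2)/100000 = -1/30000 m
Load 3 — uniform load w=10 kN/m over full span:
  y_3 = -wx²(L-x)²/(24EI) = -10·(4/3)²·(4-(4/3))²/(24·100000) = -8/151875 m
Superposition: y = Σ y_i = -1423/12150000 m ≈ -0.000117 m

y(4/3) = -1423/12150000 m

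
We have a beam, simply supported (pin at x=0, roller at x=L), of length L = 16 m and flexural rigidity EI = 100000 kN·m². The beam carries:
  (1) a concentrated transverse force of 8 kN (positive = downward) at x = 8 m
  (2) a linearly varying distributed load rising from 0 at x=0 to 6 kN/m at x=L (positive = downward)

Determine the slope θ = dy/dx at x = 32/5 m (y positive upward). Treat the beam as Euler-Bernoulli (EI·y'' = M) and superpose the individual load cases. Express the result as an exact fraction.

θ(32/5) = -13036/5859375 rad

Load 1 — point force P=8 kN at a=8 m (b=L-a=8):
  θ_1 = -Pb(L²-b²-3x²)/(6LEI)  [x≤a] = -8·8·(16²-8²-3·(32/5)²)/(6·16·100000) = -36/78125 rad
Load 2 — triangular load w₀=6 kN/m (0→w₀ over full span):
  θ_2 = -w₀(7L⁴-30L²x²+15x⁴)/(360LEI) = -6·(7·16⁴-30·16²·(32/5)²+15·(32/5)⁴)/(360·16·100000) = -10336/5859375 rad
Superposition: θ = Σ θ_i = -13036/5859375 rad ≈ -0.002225 rad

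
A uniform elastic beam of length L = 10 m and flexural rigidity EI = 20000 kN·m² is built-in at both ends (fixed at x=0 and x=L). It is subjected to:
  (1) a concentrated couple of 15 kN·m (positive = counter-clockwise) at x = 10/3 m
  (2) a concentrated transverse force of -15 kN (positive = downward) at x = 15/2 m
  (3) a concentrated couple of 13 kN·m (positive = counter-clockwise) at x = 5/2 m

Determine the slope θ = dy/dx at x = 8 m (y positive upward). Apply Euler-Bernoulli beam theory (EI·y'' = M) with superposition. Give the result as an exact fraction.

Load 1 — applied couple M₀=15 kN·m at a=10/3 m (b=L-a=20/3):
  θ_1 = (R_Ax²/2 - M_Ax - M₀(x-a))/EI  [x>a] with R_A=2, M_A=0 = (2·8²/2 - 0·8 - 15·(8-(10/3)))/20000 = -3/10000 rad
Load 2 — point force P=-15 kN at a=15/2 m (b=L-a=5/2):
  θ_2 = Pa²(L-x)(2bL-(3b+a)(L-x))/(2L³EI)  [x>a] = (-15)·(15/2)²·(10-8)·(2·(5/2)·10-(3·(5/2)+(15/2))·(10-8))/(2·10³·20000) = -27/32000 rad
Load 3 — applied couple M₀=13 kN·m at a=5/2 m (b=L-a=15/2):
  θ_3 = (R_Ax²/2 - M_Ax - M₀(x-a))/EI  [x>a] with R_A=117/80, M_A=-39/16 = ((117/80)·8²/2 - (-39/16)·8 - 13·(8-(5/2)))/20000 = -13/50000 rad
Superposition: θ = Σ θ_i = -1123/800000 rad ≈ -0.001404 rad

θ(8) = -1123/800000 rad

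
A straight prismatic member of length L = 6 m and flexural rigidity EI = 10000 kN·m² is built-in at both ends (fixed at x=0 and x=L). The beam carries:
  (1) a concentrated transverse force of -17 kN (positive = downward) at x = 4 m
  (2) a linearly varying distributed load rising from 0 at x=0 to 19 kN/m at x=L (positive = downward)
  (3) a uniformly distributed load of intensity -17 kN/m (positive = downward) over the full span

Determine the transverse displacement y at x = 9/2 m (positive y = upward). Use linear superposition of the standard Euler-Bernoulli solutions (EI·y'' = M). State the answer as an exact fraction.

y(9/2) = 171659/76800000 m

Load 1 — point force P=-17 kN at a=4 m (b=L-a=2):
  y_1 = -Pa²(L-x)²(3bL-(3b+a)(L-x))/(6L³EI)  [x>a] = -(-17)·4²·(6-(9/2))²·(3·2·6-(3·2+4)·(6-(9/2)))/(6·6³·10000) = 119/120000 m
Load 2 — triangular load w₀=19 kN/m (0→w₀ over full span):
  y_2 = -w₀x²(L-x)²(x+2L)/(120LEI) = -19·(9/2)²·(6-(9/2))²·((9/2)+2·6)/(120·6·10000) = -50787/25600000 m
Load 3 — uniform load w=-17 kN/m over full span:
  y_3 = -wx²(L-x)²/(24EI) = -(-17)·(9/2)²·(6-(9/2))²/(24·10000) = 4131/1280000 m
Superposition: y = Σ y_i = 171659/76800000 m ≈ 0.002235 m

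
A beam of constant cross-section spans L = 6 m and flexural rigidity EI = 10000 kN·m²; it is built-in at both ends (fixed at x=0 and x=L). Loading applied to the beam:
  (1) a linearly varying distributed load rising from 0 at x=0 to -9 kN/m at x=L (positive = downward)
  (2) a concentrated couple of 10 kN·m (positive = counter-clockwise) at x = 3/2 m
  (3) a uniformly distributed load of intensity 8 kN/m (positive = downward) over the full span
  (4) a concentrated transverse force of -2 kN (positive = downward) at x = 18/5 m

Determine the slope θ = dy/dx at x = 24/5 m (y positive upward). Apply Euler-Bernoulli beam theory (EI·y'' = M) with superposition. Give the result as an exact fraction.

θ(24/5) = 777/3906250 rad

Load 1 — triangular load w₀=-9 kN/m (0→w₀ over full span):
  θ_1 = -w₀(2x(L-x)(L-2x)(x+2L)+x²(L-x)²)/(120LEI) = -(-9)·(2·(24/5)·(6-(24/5))·(6-2·(24/5))·((24/5)+2·6)+(24/5)²·(6-(24/5))²)/(120·6·10000) = -324/390625 rad
Load 2 — applied couple M₀=10 kN·m at a=3/2 m (b=L-a=9/2):
  θ_2 = (R_Ax²/2 - M_Ax - M₀(x-a))/EI  [x>a] with R_A=15/8, M_A=-15/8 = ((15/8)·(24/5)²/2 - (-15/8)·(24/5) - 10·((24/5)-(3/2)))/10000 = -3/12500 rad
Load 3 — uniform load w=8 kN/m over full span:
  θ_3 = -wx(L-x)(L-2x)/(12EI) = -8·(24/5)·(6-(24/5))·(6-2·(24/5))/(12·10000) = 108/78125 rad
Load 4 — point force P=-2 kN at a=18/5 m (b=L-a=12/5):
  θ_4 = Pa²(L-x)(2bL-(3b+a)(L-x))/(2L³EI)  [x>a] = (-2)·(18/5)²·(6-(24/5))·(2·(12/5)·6-(3·(12/5)+(18/5))·(6-(24/5)))/(2·6³·10000) = -891/7812500 rad
Superposition: θ = Σ θ_i = 777/3906250 rad ≈ 0.000199 rad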